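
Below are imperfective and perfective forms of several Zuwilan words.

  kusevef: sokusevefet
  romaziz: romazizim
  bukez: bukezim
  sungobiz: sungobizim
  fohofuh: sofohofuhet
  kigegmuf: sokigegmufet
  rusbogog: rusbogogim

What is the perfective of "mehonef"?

bukez and kusevef both have last vowel 'e' yet inflect differently (bukezim, sokusevefet), so the last vowel is not what conditions the rule; the final letter is.
"mehonef" ends in -f. The stems ending in -f (kusevef → sokusevefet, kigegmuf → sokigegmufet) add so- … -et around the stem.
The other pattern: stems ending in -g or -z add -im.
So mehonef → somehonefet.

somehonefet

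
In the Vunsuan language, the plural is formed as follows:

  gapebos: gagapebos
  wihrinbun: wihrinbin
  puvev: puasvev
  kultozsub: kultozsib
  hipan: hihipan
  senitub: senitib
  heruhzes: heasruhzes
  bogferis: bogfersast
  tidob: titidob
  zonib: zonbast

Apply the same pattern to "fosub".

zonib and kultozsub both end in -b yet inflect differently (zonbast, kultozsib), so the final letter is not what conditions the rule; the last vowel is.
"fosub" has last vowel 'u'. The stems whose last vowel is 'u' (kultozsub → kultozsib, wihrinbun → wihrinbin, senitub → senitib) change the last vowel to 'i'.
The other patterns: stems whose last vowel is 'i' delete the last vowel and add -ast; stems whose last vowel is 'e' insert -as- after the first vowel; stems whose last vowel is 'a' or 'o' repeat the first consonant+vowel as a prefix.
So fosub → fosib.

fosib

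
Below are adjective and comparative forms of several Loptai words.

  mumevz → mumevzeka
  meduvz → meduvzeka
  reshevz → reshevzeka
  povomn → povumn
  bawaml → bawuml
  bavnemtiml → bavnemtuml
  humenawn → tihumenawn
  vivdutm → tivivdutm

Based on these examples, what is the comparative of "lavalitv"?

povomn and humenawn both end in -n yet inflect differently (povumn, tihumenawn), so the final letter is not what conditions the rule; the second-to-last letter is.
"lavalitv" has second-to-last letter 't'. The one such stem in the data (vivdutm → tivivdutm) adds the prefix ti-, so the same rule applies.
So lavalitv → tilavalitv.

tilavalitv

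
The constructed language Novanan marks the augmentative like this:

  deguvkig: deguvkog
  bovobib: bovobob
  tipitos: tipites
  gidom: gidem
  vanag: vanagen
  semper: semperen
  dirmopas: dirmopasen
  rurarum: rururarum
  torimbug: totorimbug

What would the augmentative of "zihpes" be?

zihpesen

deguvkig and vanag both end in -g yet inflect differently (deguvkog, vanagen), so the final letter is not what conditions the rule; the last vowel is.
"zihpes" has last vowel 'e'. The one such stem in the data (semper → semperen) adds -en, so the same rule applies.
So zihpes → zihpesen.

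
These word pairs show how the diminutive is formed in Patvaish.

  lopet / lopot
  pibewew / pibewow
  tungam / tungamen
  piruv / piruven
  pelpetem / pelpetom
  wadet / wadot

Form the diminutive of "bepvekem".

bepvekom

"bepvekem" has last vowel 'e'. The stems whose last vowel is 'e' (pibewew → pibewow, pelpetem → pelpetom, lopet → lopot) change the last vowel to 'o'.
The other pattern: stems whose last vowel is 'a' or 'u' add -en.
So bepvekem → bepvekom.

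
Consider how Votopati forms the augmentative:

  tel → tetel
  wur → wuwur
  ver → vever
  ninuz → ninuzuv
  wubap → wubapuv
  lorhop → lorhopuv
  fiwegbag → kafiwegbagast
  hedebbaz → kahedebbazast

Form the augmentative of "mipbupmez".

ninuz and hedebbaz both end in -z yet inflect differently (ninuzuv, kahedebbazast), so the final letter is not what conditions the rule; the number of vowels is.
"mipbupmez" has 3 vowels. The stems with 3 vowels (fiwegbag → kafiwegbagast, hedebbaz → kahedebbazast) add ka- … -ast around the stem.
The other patterns: stems with 1 vowel repeat the first consonant+vowel as a prefix; stems with 2 vowels add -uv.
So mipbupmez → kamipbupmezast.

kamipbupmezast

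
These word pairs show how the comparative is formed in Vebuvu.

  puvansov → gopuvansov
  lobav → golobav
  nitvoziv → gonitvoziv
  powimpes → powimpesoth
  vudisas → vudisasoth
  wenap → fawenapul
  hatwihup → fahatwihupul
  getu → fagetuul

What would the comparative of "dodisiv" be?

"dodisiv" ends in -v. The stems ending in -v (puvansov → gopuvansov, lobav → golobav, nitvoziv → gonitvoziv) add the prefix go-.
The other patterns: stems ending in -s add -oth; stems ending in -p or -u add fa- … -ul around the stem.
So dodisiv → gododisiv.

gododisiv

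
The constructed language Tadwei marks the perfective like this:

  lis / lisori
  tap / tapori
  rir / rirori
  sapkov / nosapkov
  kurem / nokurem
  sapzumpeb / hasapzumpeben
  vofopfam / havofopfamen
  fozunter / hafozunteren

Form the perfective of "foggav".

nofoggav

kurem and vofopfam both end in -m yet inflect differently (nokurem, havofopfamen), so the final letter is not what conditions the rule; the number of vowels is.
"foggav" has 2 vowels. The stems with 2 vowels (sapkov → nosapkov, kurem → nokurem) add the prefix no-.
The other patterns: stems with 1 vowel add -ori; stems with 3 vowels add ha- … -en around the stem.
So foggav → nofoggav.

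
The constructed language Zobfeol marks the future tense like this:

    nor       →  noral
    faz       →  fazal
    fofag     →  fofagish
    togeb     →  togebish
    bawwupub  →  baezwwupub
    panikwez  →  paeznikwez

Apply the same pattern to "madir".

"madir" has 2 vowels. The stems with 2 vowels (fofag → fofagish, togeb → togebish) add -ish.
The other patterns: stems with 1 vowel add -al; stems with 3 vowels insert -ez- after the first vowel.
So madir → madirish.

madirish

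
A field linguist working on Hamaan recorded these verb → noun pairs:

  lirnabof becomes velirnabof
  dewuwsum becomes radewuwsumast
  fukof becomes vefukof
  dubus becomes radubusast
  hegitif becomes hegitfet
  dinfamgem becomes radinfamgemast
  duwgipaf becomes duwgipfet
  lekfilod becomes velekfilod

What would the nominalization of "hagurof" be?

fukof and duwgipaf both end in -f yet inflect differently (vefukof, duwgipfet), so the final letter is not what conditions the rule; the last vowel is.
"hagurof" has last vowel 'o'. The stems whose last vowel is 'o' (fukof → vefukof, lirnabof → velirnabof, lekfilod → velekfilod) add the prefix ve-.
The other patterns: stems whose last vowel is 'a' or 'i' delete the last vowel and add -et; stems whose last vowel is 'e' or 'u' add ra- … -ast around the stem.
So hagurof → vehagurof.

vehagurof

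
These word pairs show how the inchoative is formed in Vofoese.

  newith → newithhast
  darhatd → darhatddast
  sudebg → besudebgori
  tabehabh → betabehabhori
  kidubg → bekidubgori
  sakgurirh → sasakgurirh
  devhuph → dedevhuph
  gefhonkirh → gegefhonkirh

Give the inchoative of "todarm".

totodarm

newith and tabehabh both end in -h yet inflect differently (newithhast, betabehabhori), so the final letter is not what conditions the rule; the second-to-last letter is.
"todarm" has second-to-last letter 'r'. The stems whose second-to-last letter is 'r' (sakgurirh → sasakgurirh, gefhonkirh → gegefhonkirh) repeat the first consonant+vowel as a prefix.
So todarm → totodarm.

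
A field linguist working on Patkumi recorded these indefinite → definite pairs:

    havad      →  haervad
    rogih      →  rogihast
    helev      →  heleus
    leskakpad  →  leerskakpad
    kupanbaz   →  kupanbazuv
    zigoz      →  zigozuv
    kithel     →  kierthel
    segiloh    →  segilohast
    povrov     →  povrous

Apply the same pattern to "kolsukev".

kolsukeus

"kolsukev" ends in -v. The stems ending in -v (povrov → povrous, helev → heleus) drop the final letter and add -us.
The other patterns: stems ending in -z add -uv; stems ending in -h add -ast; stems ending in -d or -l insert -er- after the first vowel.
So kolsukev → kolsukeus.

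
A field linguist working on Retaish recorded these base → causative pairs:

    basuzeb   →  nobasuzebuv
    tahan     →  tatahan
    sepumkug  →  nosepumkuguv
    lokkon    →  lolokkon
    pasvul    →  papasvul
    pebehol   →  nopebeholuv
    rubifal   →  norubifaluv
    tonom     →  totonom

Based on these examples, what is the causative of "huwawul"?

nohuwawuluv

rubifal and pasvul both end in -l yet inflect differently (norubifaluv, papasvul), so the final letter is not what conditions the rule; the number of vowels is.
"huwawul" has 3 vowels. The stems with 3 vowels (sepumkug → nosepumkuguv, basuzeb → nobasuzebuv, rubifal → norubifaluv) add no- … -uv around the stem.
So huwawul → nohuwawuluv.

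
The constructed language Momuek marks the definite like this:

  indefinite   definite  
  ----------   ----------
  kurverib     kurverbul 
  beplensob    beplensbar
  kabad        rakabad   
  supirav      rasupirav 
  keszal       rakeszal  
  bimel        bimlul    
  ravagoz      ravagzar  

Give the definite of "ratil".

"ratil" has last vowel 'i'. The one such stem in the data (kurverib → kurverbul) deletes the last vowel and adds -ul (as does bimel), so the same rule applies.
The other patterns: stems whose last vowel is 'o' delete the last vowel and add -ar; stems whose last vowel is 'a' add the prefix ra-.
So ratil → ratlul.

ratlul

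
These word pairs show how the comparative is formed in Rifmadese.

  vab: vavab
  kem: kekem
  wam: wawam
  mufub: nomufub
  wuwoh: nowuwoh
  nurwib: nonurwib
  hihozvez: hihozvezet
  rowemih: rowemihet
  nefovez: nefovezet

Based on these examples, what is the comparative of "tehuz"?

notehuz

vab and mufub both end in -b yet inflect differently (vavab, nomufub), so the final letter is not what conditions the rule; the number of vowels is.
"tehuz" has 2 vowels. The stems with 2 vowels (mufub → nomufub, wuwoh → nowuwoh, nurwib → nonurwib) add the prefix no-.
The other patterns: stems with 1 vowel repeat the first consonant+vowel as a prefix; stems with 3 vowels add -et.
So tehuz → notehuz.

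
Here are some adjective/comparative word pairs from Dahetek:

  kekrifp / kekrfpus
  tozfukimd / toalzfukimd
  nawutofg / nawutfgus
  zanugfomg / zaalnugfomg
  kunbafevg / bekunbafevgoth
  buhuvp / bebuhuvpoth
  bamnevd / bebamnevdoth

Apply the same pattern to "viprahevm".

tozfukimd and bamnevd both end in -d yet inflect differently (toalzfukimd, bebamnevdoth), so the final letter is not what conditions the rule; the second-to-last letter is.
"viprahevm" has second-to-last letter 'v'. The stems whose second-to-last letter is 'v' (bamnevd → bebamnevdoth, kunbafevg → bekunbafevgoth, buhuvp → bebuhuvpoth) add be- … -oth around the stem.
The other patterns: stems whose second-to-last letter is 'm' insert -al- after the first vowel; stems whose second-to-last letter is 'f' delete the last vowel and add -us.
So viprahevm → beviprahevmoth.

beviprahevmoth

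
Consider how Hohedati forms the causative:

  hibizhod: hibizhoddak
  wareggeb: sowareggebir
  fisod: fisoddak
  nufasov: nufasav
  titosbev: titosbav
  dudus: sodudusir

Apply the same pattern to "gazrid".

nufasov and fisod both have last vowel 'o' yet inflect differently (nufasav, fisoddak), so the last vowel is not what conditions the rule; the final letter is.
"gazrid" ends in -d. The stems ending in -d (fisod → fisoddak, hibizhod → hibizhoddak) double the final consonant and add -ak.
The other patterns: stems ending in -v change the last vowel to 'a'; stems ending in -b or -s add so- … -ir around the stem.
So gazrid → gazriddak.

gazriddak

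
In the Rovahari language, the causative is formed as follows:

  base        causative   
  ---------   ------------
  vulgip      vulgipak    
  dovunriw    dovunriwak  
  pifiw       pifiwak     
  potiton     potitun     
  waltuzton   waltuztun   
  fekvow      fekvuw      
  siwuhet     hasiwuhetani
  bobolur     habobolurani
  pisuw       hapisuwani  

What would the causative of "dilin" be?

dilinak

dovunriw and fekvow both end in -w yet inflect differently (dovunriwak, fekvuw), so the final letter is not what conditions the rule; the last vowel is.
"dilin" has last vowel 'i'. The stems whose last vowel is 'i' (vulgip → vulgipak, dovunriw → dovunriwak, pifiw → pifiwak) add -ak.
The other patterns: stems whose last vowel is 'o' change the last vowel to 'u'; stems whose last vowel is 'e' or 'u' add ha- … -ani around the stem.
So dilin → dilinak.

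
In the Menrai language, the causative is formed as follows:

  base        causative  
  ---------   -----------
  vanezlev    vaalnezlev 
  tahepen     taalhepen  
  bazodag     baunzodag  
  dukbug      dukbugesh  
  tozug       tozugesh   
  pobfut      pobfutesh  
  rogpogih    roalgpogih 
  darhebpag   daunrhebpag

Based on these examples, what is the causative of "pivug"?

pivugesh

bazodag and tozug both end in -g yet inflect differently (baunzodag, tozugesh), so the final letter is not what conditions the rule; the last vowel is.
"pivug" has last vowel 'u'. The stems whose last vowel is 'u' (tozug → tozugesh, pobfut → pobfutesh, dukbug → dukbugesh) add -esh.
The other patterns: stems whose last vowel is 'a' insert -un- after the first vowel; stems whose last vowel is 'e' or 'i' insert -al- after the first vowel.
So pivug → pivugesh.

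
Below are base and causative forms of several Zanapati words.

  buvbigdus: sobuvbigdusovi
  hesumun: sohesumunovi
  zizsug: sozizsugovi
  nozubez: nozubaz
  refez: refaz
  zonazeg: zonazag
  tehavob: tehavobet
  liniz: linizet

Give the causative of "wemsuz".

sowemsuzovi

"wemsuz" has last vowel 'u'. The stems whose last vowel is 'u' (buvbigdus → sobuvbigdusovi, hesumun → sohesumunovi, zizsug → sozizsugovi) add so- … -ovi around the stem.
So wemsuz → sowemsuzovi.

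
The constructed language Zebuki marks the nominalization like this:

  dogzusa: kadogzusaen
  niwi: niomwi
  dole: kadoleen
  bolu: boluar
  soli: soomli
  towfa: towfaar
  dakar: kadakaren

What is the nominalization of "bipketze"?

dogzusa and towfa both end in -a yet inflect differently (kadogzusaen, towfaar), so the final letter is not what conditions the rule; the first letter is.
"bipketze" begins with b-. The one such stem in the data (bolu → boluar) adds -ar, so the same rule applies.
The other patterns: stems beginning with n- or s- insert -om- after the first vowel; stems beginning with d- add ka- … -en around the stem.
So bipketze → bipketzear.

bipketzear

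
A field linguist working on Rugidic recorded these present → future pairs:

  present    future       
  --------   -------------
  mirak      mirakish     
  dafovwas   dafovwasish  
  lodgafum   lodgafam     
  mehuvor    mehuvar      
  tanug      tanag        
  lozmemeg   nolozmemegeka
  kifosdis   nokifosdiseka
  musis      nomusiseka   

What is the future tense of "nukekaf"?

tanug and lozmemeg both end in -g yet inflect differently (tanag, nolozmemegeka), so the final letter is not what conditions the rule; the last vowel is.
"nukekaf" has last vowel 'a'. The stems whose last vowel is 'a' (mirak → mirakish, dafovwas → dafovwasish) add -ish.
The other patterns: stems whose last vowel is 'o' or 'u' change the last vowel to 'a'; stems whose last vowel is 'e' or 'i' add no- … -eka around the stem.
So nukekaf → nukekafish.

nukekafish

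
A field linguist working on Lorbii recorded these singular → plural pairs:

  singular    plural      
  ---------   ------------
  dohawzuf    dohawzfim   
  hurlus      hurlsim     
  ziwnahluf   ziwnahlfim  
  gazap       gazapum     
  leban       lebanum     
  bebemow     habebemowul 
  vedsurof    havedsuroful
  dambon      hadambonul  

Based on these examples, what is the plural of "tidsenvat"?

tidsenvatum

dohawzuf and vedsurof both end in -f yet inflect differently (dohawzfim, havedsuroful), so the final letter is not what conditions the rule; the last vowel is.
"tidsenvat" has last vowel 'a'. The stems whose last vowel is 'a' (gazap → gazapum, leban → lebanum) add -um.
The other patterns: stems whose last vowel is 'u' delete the last vowel and add -im; stems whose last vowel is 'o' add ha- … -ul around the stem.
So tidsenvat → tidsenvatum.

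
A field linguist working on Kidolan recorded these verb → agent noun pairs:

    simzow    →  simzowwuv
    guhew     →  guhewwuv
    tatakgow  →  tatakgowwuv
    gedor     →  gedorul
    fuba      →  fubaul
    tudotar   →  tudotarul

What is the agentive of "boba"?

simzow and gedor both have last vowel 'o' yet inflect differently (simzowwuv, gedorul), so the last vowel is not what conditions the rule; the final letter is.
"boba" ends in -a. The one such stem in the data (fuba → fubaul) adds -ul, so the same rule applies.
So boba → bobaul.

bobaul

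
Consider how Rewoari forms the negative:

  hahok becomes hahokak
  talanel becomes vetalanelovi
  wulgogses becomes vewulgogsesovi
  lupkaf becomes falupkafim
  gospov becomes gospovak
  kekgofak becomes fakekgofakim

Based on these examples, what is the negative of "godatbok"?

"godatbok" has last vowel 'o'. The stems whose last vowel is 'o' (gospov → gospovak, hahok → hahokak) add -ak.
The other patterns: stems whose last vowel is 'a' add fa- … -im around the stem; stems whose last vowel is 'e' add ve- … -ovi around the stem.
So godatbok → godatbokak.

godatbokak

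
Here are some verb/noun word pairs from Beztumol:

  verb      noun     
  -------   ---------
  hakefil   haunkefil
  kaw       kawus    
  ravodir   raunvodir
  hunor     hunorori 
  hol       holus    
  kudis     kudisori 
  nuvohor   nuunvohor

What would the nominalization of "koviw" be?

"koviw" has 2 vowels. The stems with 2 vowels (kudis → kudisori, hunor → hunorori) add -ori.
So koviw → koviwori.

koviwori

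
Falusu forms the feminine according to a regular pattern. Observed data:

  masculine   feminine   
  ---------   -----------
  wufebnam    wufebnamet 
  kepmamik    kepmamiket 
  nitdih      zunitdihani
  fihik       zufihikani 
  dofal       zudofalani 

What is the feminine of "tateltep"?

tateltepet

kepmamik and fihik both end in -k yet inflect differently (kepmamiket, zufihikani), so the final letter is not what conditions the rule; the number of vowels is.
"tateltep" has 3 vowels. The stems with 3 vowels (wufebnam → wufebnamet, kepmamik → kepmamiket) add -et.
So tateltep → tateltepet.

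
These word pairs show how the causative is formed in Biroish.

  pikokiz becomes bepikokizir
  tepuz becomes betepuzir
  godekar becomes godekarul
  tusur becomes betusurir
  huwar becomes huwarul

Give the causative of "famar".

"famar" has last vowel 'a'. The stems whose last vowel is 'a' (godekar → godekarul, huwar → huwarul) add -ul.
So famar → famarul.

famarul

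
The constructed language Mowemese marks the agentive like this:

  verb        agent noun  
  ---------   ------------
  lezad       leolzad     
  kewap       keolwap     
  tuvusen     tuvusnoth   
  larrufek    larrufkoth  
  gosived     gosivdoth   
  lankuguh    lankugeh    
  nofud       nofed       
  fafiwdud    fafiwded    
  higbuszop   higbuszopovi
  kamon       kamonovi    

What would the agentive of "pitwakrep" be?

pitwakrpoth

"pitwakrep" has last vowel 'e'. The stems whose last vowel is 'e' (tuvusen → tuvusnoth, larrufek → larrufkoth, gosived → gosivdoth) delete the last vowel and add -oth.
The other patterns: stems whose last vowel is 'a' insert -ol- after the first vowel; stems whose last vowel is 'u' change the last vowel to 'e'; stems whose last vowel is 'o' add -ovi.
So pitwakrep → pitwakrpoth.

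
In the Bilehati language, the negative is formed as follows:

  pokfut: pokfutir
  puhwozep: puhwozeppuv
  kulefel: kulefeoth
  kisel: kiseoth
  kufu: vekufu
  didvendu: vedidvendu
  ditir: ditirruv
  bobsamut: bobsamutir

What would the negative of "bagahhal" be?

pokfut and kufu both have last vowel 'u' yet inflect differently (pokfutir, vekufu), so the last vowel is not what conditions the rule; the final letter is.
"bagahhal" ends in -l. The stems ending in -l (kulefel → kulefeoth, kisel → kiseoth) drop the final letter and add -oth.
So bagahhal → bagahhaoth.

bagahhaoth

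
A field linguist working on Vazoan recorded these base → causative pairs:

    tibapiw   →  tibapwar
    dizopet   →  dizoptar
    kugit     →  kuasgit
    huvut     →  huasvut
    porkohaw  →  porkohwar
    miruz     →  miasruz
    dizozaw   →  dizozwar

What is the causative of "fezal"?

dizopet and huvut both end in -t yet inflect differently (dizoptar, huasvut), so the final letter is not what conditions the rule; the number of vowels is.
"fezal" has 2 vowels. The stems with 2 vowels (huvut → huasvut, miruz → miasruz, kugit → kuasgit) insert -as- after the first vowel.
The other pattern: stems with 3 vowels delete the last vowel and add -ar.
So fezal → feaszal.

feaszal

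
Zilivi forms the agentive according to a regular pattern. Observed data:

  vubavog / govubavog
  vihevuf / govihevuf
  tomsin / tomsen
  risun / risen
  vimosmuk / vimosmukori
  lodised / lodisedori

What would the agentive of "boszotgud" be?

vihevuf and risun both have last vowel 'u' yet inflect differently (govihevuf, risen), so the last vowel is not what conditions the rule; the final letter is.
"boszotgud" ends in -d. The one such stem in the data (lodised → lodisedori) adds -ori, so the same rule applies.
The other patterns: stems ending in -f or -g add the prefix go-; stems ending in -n change the last vowel to 'e'.
So boszotgud → boszotgudori.

boszotgudori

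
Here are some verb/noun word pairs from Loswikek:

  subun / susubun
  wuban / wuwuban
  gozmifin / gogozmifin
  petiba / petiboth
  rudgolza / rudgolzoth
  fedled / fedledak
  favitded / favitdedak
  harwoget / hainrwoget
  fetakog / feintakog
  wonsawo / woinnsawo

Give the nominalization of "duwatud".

"duwatud" ends in -d. The stems ending in -d (fedled → fedledak, favitded → favitdedak) add -ak.
The other patterns: stems ending in -n repeat the first consonant+vowel as a prefix; stems ending in -a drop the final letter and add -oth; stems ending in -g, -o or -t insert -in- after the first vowel.
So duwatud → duwatudak.

duwatudak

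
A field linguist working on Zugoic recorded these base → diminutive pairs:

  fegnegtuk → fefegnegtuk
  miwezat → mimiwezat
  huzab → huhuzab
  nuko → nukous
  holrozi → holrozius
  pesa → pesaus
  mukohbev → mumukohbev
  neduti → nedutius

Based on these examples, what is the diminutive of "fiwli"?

pesa and huzab both have last vowel 'a' yet inflect differently (pesaus, huhuzab), so the last vowel is not what conditions the rule; whether the stem ends in a vowel or a consonant is.
"fiwli" ends in a vowel. The stems ending in a vowel (holrozi → holrozius, nuko → nukous, neduti → nedutius) add -us.
So fiwli → fiwlius.

fiwlius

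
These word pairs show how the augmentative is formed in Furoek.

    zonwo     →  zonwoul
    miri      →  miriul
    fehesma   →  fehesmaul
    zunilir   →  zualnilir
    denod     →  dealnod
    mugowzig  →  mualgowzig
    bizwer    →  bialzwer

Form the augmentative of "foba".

fobaul

miri and zunilir both have last vowel 'i' yet inflect differently (miriul, zualnilir), so the last vowel is not what conditions the rule; whether the stem ends in a vowel or a consonant is.
"foba" ends in a vowel. The stems ending in a vowel (zonwo → zonwoul, miri → miriul, fehesma → fehesmaul) add -ul.
The other pattern: stems ending in a consonant insert -al- after the first vowel.
So foba → fobaul.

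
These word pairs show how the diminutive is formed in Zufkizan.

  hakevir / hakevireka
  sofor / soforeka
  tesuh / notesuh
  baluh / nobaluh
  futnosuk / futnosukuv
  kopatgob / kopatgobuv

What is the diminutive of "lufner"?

lufnereka

"lufner" ends in -r. The stems ending in -r (hakevir → hakevireka, sofor → soforeka) add -eka.
So lufner → lufnereka.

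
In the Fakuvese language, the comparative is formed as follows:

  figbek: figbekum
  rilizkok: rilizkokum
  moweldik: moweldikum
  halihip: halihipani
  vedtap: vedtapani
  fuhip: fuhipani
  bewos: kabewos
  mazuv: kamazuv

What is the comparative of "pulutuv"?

"pulutuv" ends in -v. The one such stem in the data (mazuv → kamazuv) adds the prefix ka-, so the same rule applies.
So pulutuv → kapulutuv.

kapulutuv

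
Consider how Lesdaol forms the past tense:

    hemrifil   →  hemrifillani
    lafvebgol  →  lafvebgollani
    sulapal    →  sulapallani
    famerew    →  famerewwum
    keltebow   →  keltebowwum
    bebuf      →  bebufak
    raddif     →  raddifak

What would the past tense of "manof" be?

keltebow and lafvebgol both have last vowel 'o' yet inflect differently (keltebowwum, lafvebgollani), so the last vowel is not what conditions the rule; the final letter is.
"manof" ends in -f. The stems ending in -f (raddif → raddifak, bebuf → bebufak) add -ak.
The other patterns: stems ending in -w double the final consonant and add -um; stems ending in -l double the final consonant and add -ani.
So manof → manofak.

manofak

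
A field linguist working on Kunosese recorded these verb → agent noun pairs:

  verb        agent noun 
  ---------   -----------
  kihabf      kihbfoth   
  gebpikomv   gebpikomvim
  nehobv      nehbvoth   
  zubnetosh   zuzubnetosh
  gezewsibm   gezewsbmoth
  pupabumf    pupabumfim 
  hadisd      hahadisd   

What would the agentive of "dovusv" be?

kihabf and pupabumf both end in -f yet inflect differently (kihbfoth, pupabumfim), so the final letter is not what conditions the rule; the second-to-last letter is.
"dovusv" has second-to-last letter 's'. The stems whose second-to-last letter is 's' (hadisd → hahadisd, zubnetosh → zuzubnetosh) repeat the first consonant+vowel as a prefix.
So dovusv → dodovusv.

dodovusv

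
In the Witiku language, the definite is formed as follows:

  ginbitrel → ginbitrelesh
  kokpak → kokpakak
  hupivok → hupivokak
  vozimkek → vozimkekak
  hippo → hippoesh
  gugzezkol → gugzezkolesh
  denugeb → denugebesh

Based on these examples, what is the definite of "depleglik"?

depleglikak

hupivok and hippo both have last vowel 'o' yet inflect differently (hupivokak, hippoesh), so the last vowel is not what conditions the rule; the final letter is.
"depleglik" ends in -k. The stems ending in -k (hupivok → hupivokak, kokpak → kokpakak, vozimkek → vozimkekak) add -ak.
The other pattern: stems ending in -b, -l or -o add -esh.
So depleglik → depleglikak.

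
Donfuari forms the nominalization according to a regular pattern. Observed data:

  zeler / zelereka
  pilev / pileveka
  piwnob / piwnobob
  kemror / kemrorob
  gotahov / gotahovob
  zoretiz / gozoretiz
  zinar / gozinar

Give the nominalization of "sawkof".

sawkofob

zeler and kemror both end in -r yet inflect differently (zelereka, kemrorob), so the final letter is not what conditions the rule; the last vowel is.
"sawkof" has last vowel 'o'. The stems whose last vowel is 'o' (piwnob → piwnobob, kemror → kemrorob, gotahov → gotahovob) add -ob.
So sawkof → sawkofob.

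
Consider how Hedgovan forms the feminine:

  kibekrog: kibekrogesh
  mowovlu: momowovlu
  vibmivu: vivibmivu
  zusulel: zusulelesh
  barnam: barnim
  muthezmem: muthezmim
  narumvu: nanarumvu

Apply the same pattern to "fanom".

"fanom" ends in -m. The stems ending in -m (barnam → barnim, muthezmem → muthezmim) change the last vowel to 'i'.
So fanom → fanim.

fanim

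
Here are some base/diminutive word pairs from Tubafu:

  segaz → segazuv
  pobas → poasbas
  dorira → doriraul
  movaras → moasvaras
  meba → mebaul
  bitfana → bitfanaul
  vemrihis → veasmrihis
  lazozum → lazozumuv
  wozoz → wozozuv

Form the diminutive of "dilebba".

"dilebba" ends in -a. The stems ending in -a (bitfana → bitfanaul, dorira → doriraul, meba → mebaul) add -ul.
So dilebba → dilebbaul.

dilebbaul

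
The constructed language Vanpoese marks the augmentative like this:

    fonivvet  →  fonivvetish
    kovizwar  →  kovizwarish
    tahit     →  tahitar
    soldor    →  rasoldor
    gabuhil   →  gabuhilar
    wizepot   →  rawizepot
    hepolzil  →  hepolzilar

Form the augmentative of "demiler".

demilerish

"demiler" has last vowel 'e'. The one such stem in the data (fonivvet → fonivvetish) adds -ish, so the same rule applies.
So demiler → demilerish.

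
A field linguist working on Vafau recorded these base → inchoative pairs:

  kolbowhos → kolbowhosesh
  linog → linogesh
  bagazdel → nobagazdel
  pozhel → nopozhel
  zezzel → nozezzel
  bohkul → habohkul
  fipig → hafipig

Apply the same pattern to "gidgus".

hagidgus

"gidgus" has last vowel 'u'. The one such stem in the data (bohkul → habohkul) adds the prefix ha-, so the same rule applies.
The other patterns: stems whose last vowel is 'o' add -esh; stems whose last vowel is 'e' add the prefix no-.
So gidgus → hagidgus.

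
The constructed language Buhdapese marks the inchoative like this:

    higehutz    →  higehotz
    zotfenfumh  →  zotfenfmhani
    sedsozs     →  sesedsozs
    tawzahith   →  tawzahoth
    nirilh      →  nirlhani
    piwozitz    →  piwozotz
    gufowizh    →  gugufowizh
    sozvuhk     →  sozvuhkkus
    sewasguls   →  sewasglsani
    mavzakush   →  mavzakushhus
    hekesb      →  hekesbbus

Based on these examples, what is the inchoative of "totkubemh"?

totkubmhani

tawzahith and gufowizh both end in -h yet inflect differently (tawzahoth, gugufowizh), so the final letter is not what conditions the rule; the second-to-last letter is.
"totkubemh" has second-to-last letter 'm'. The one such stem in the data (zotfenfumh → zotfenfmhani) deletes the last vowel and adds -ani (as do nirilh, sewasguls), so the same rule applies.
So totkubemh → totkubmhani.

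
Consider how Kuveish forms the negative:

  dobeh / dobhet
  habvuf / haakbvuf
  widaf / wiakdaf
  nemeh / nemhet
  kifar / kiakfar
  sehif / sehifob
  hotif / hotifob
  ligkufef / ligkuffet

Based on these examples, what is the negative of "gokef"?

hotif and ligkufef both end in -f yet inflect differently (hotifob, ligkuffet), so the final letter is not what conditions the rule; the last vowel is.
"gokef" has last vowel 'e'. The stems whose last vowel is 'e' (ligkufef → ligkuffet, dobeh → dobhet, nemeh → nemhet) delete the last vowel and add -et.
The other patterns: stems whose last vowel is 'i' add -ob; stems whose last vowel is 'a' or 'u' insert -ak- after the first vowel.
So gokef → gokfet.

gokfet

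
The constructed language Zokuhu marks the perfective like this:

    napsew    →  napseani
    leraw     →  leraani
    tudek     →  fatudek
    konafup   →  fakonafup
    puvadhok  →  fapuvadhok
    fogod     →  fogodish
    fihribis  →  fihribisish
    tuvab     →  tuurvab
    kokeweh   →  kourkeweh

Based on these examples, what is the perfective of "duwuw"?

duwuani

napsew and tudek both have last vowel 'e' yet inflect differently (napseani, fatudek), so the last vowel is not what conditions the rule; the final letter is.
"duwuw" ends in -w. The stems ending in -w (napsew → napseani, leraw → leraani) drop the final letter and add -ani.
So duwuw → duwuani.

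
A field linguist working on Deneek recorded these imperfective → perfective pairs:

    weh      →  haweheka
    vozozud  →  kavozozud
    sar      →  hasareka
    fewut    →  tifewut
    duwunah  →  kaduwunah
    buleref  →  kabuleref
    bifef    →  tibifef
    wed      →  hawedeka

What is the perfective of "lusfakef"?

"lusfakef" has 3 vowels. The stems with 3 vowels (duwunah → kaduwunah, vozozud → kavozozud, buleref → kabuleref) add the prefix ka-.
The other patterns: stems with 1 vowel add ha- … -eka around the stem; stems with 2 vowels add the prefix ti-.
So lusfakef → kalusfakef.

kalusfakef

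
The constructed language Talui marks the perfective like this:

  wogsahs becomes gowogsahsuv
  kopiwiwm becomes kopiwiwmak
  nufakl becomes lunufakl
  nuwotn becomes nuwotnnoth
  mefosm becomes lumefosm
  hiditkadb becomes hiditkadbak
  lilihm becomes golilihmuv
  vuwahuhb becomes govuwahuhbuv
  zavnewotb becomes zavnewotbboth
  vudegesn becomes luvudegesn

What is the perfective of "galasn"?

lugalasn

nuwotn and vudegesn both end in -n yet inflect differently (nuwotnnoth, luvudegesn), so the final letter is not what conditions the rule; the second-to-last letter is.
"galasn" has second-to-last letter 's'. The stems whose second-to-last letter is 's' (vudegesn → luvudegesn, mefosm → lumefosm) add the prefix lu-.
So galasn → lugalasn.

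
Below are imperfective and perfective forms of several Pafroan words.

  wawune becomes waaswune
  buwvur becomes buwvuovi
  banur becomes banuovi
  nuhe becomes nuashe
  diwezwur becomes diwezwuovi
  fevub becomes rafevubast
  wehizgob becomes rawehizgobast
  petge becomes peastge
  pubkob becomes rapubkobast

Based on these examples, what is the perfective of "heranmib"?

raheranmibast

"heranmib" ends in -b. The stems ending in -b (fevub → rafevubast, wehizgob → rawehizgobast, pubkob → rapubkobast) add ra- … -ast around the stem.
The other patterns: stems ending in -r drop the final letter and add -ovi; stems ending in -e insert -as- after the first vowel.
So heranmib → raheranmibast.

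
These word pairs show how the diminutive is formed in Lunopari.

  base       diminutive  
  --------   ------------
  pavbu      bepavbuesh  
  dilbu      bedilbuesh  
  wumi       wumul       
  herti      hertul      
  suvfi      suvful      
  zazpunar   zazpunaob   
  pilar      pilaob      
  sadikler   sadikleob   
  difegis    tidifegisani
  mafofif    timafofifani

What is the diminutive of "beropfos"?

tiberopfosani

wumi and difegis both have last vowel 'i' yet inflect differently (wumul, tidifegisani), so the last vowel is not what conditions the rule; the final letter is.
"beropfos" ends in -s. The one such stem in the data (difegis → tidifegisani) adds ti- … -ani around the stem, so the same rule applies.
The other patterns: stems ending in -u add be- … -esh around the stem; stems ending in -i drop the final letter and add -ul; stems ending in -r drop the final letter and add -ob.
So beropfos → tiberopfosani.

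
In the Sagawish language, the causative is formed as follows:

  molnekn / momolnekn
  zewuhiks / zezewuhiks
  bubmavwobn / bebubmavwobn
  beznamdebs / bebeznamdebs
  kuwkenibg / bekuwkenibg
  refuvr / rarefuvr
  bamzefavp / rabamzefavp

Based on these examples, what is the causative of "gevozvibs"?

begevozvibs

"gevozvibs" has second-to-last letter 'b'. The stems whose second-to-last letter is 'b' (bubmavwobn → bebubmavwobn, beznamdebs → bebeznamdebs, kuwkenibg → bekuwkenibg) add the prefix be-.
The other patterns: stems whose second-to-last letter is 'k' repeat the first consonant+vowel as a prefix; stems whose second-to-last letter is 'v' add the prefix ra-.
So gevozvibs → begevozvibs.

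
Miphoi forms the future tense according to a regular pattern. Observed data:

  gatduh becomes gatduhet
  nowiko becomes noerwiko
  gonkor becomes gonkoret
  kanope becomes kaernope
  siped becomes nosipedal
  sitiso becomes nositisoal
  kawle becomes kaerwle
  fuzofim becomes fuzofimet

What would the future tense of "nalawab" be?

nowiko and sitiso both end in -o yet inflect differently (noerwiko, nositisoal), so the final letter is not what conditions the rule; the first letter is.
"nalawab" begins with n-. The one such stem in the data (nowiko → noerwiko) inserts -er- after the first vowel (as do kanope, kawle), so the same rule applies.
The other patterns: stems beginning with f- or g- add -et; stems beginning with s- add no- … -al around the stem.
So nalawab → naerlawab.

naerlawab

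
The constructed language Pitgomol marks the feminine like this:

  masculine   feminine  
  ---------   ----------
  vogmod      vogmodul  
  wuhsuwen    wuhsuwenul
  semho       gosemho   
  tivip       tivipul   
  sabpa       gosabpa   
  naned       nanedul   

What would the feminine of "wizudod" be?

semho and vogmod both have last vowel 'o' yet inflect differently (gosemho, vogmodul), so the last vowel is not what conditions the rule; whether the stem ends in a vowel or a consonant is.
"wizudod" ends in a consonant. The stems ending in a consonant (tivip → tivipul, naned → nanedul, wuhsuwen → wuhsuwenul) add -ul.
The other pattern: stems ending in a vowel add the prefix go-.
So wizudod → wizudodul.

wizudodul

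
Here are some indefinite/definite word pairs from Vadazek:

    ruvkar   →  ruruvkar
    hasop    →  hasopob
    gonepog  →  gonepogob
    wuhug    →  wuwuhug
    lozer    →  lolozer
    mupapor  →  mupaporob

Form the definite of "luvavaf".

luluvavaf

mupapor and lozer both end in -r yet inflect differently (mupaporob, lolozer), so the final letter is not what conditions the rule; the last vowel is.
"luvavaf" has last vowel 'a'. The one such stem in the data (ruvkar → ruruvkar) repeats the first consonant+vowel as a prefix (as do lozer, wuhug), so the same rule applies.
The other pattern: stems whose last vowel is 'o' add -ob.
So luvavaf → luluvavaf.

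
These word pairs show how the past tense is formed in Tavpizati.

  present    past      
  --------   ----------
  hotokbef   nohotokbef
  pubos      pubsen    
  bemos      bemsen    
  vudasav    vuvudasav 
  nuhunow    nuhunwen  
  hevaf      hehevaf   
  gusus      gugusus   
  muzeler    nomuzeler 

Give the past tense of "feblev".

nofeblev

"feblev" has last vowel 'e'. The stems whose last vowel is 'e' (muzeler → nomuzeler, hotokbef → nohotokbef) add the prefix no-.
The other patterns: stems whose last vowel is 'a' or 'u' repeat the first consonant+vowel as a prefix; stems whose last vowel is 'o' delete the last vowel and add -en.
So feblev → nofeblev.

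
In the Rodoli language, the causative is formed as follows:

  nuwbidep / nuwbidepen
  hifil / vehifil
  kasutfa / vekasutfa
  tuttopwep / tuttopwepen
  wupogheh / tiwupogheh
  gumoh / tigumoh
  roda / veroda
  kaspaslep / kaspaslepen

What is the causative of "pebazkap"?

nuwbidep and wupogheh both have last vowel 'e' yet inflect differently (nuwbidepen, tiwupogheh), so the last vowel is not what conditions the rule; the final letter is.
"pebazkap" ends in -p. The stems ending in -p (nuwbidep → nuwbidepen, kaspaslep → kaspaslepen, tuttopwep → tuttopwepen) add -en.
The other patterns: stems ending in -h add the prefix ti-; stems ending in -a or -l add the prefix ve-.
So pebazkap → pebazkapen.

pebazkapen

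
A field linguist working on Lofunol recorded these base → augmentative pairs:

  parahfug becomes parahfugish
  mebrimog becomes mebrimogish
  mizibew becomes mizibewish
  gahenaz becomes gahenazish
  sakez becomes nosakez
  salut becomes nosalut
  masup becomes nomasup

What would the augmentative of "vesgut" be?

novesgut

gahenaz and sakez both end in -z yet inflect differently (gahenazish, nosakez), so the final letter is not what conditions the rule; the number of vowels is.
"vesgut" has 2 vowels. The stems with 2 vowels (sakez → nosakez, salut → nosalut, masup → nomasup) add the prefix no-.
So vesgut → novesgut.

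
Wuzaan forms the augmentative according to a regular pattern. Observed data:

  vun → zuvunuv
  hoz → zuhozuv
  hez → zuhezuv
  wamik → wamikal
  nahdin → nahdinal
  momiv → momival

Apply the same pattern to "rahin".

vun and nahdin both end in -n yet inflect differently (zuvunuv, nahdinal), so the final letter is not what conditions the rule; the number of vowels is.
"rahin" has 2 vowels. The stems with 2 vowels (wamik → wamikal, nahdin → nahdinal, momiv → momival) add -al.
The other pattern: stems with 1 vowel add zu- … -uv around the stem.
So rahin → rahinal.

rahinal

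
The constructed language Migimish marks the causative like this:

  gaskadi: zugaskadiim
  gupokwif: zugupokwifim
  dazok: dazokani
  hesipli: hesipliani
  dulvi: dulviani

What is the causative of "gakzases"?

"gakzases" begins with g-. The stems beginning with g- (gaskadi → zugaskadiim, gupokwif → zugupokwifim) add zu- … -im around the stem.
So gakzases → zugakzasesim.

zugakzasesim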